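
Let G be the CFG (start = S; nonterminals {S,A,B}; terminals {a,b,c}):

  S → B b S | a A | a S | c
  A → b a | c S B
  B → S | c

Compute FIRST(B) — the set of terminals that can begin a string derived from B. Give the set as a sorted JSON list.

FIRST sets, iterate to fixpoint:
[1]
  A via A→b a: +{b}
  A via A→c S B: +{c}
  B via B→c: +{c}
  S via S→B b S: +{c}
  S via S→a A: +{a}
  FIRST(S)={a,c}  FIRST(A)={b,c}  FIRST(B)={c}
[2]
  B via B→S: +{a}
  FIRST(S)={a,c}  FIRST(A)={b,c}  FIRST(B)={a,c}
[3] done
  FIRST(S)={a,c}  FIRST(A)={b,c}  FIRST(B)={a,c}

FIRST(B) = ["a", "c"]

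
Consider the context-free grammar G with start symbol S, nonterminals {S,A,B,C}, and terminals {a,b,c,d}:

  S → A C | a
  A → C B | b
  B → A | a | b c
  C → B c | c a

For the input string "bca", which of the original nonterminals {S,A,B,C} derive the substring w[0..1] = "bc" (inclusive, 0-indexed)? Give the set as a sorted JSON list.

CNF form of G:
  S -> A C | a
  A -> C B | b
  B -> C B | T0 T1 | a | b
  C -> B T1 | T1 T2
  T0 -> b
  T1 -> c
  T2 -> a

CYK fill (cells [i..j] with 0 ≤ i ≤ j ≤ 1 only):
  [0..0]={A,B,T0}  "b"  orig:{A,B}
  [1..1]={T1}  "c"  orig:{}
  [0..1]={B,C}  "bc"

Original NTs in T[0,1] deriving "bc": ["B", "C"]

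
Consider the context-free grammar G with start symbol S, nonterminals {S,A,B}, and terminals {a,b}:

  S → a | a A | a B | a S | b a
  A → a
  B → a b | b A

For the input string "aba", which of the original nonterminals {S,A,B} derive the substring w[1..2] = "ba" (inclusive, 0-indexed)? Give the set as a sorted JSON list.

Convert to CNF:
  S -> T0 A | T0 B | T0 S | T1 T0 | a
  A -> a
  B -> T0 T1 | T1 A
  T0 -> a
  T1 -> b

CYK table (by increasing span) (cells [i..j] with 1 ≤ i ≤ j ≤ 2 only):
  [1..1]={T1}  "b"  orig:{}
  [2..2]={A,S,T0}  "a"  orig:{A,S}
  [1..2]={B,S}  "ba"

Original NTs in T[1,2] deriving "ba": ["B", "S"]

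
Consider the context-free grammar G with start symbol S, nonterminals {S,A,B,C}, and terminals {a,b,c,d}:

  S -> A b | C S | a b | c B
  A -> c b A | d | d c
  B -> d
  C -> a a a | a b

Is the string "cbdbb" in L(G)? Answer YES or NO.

Convert to CNF:
  S -> A T1 | C S | T0 B | T3 T1
  A -> T0 X4 | T2 T0 | d
  B -> d
  C -> T3 T1 | T3 X5
  T0 -> c
  T1 -> b
  T2 -> d
  T3 -> a
  X4 -> T1 A
  X5 -> T3 T3

CYK fill:
  T[0,0] 'c' = {T0}  orig:{}
  T[1,1] 'b' = {T1}  orig:{}
  T[2,2] 'd' = {A,B,T2}  orig:{A,B}
  T[3,3] 'b' = {T1}  orig:{}
  T[4,4] 'b' = {T1}  orig:{}
  T[0,1] 'cb' = ∅
  T[1,2] 'bd' = {X4}  orig:{}
  T[2,3] 'db' = {S}
  T[3,4] 'bb' = ∅
  T[0,2] 'cbd' = {A}
  T[1,3] 'bdb' = ∅
  T[2,4] 'dbb' = ∅
  T[0,3] 'cbdb' = {S}
  T[1,4] 'bdbb' = ∅
  T[0,4] 'cbdbb' = ∅

S ∉ T[0,4] ⇒ NO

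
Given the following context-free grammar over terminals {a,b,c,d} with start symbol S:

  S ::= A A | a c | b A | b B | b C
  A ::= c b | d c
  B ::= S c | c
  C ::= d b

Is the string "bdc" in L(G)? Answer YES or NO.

CNF form of G:
  S -> A A | T1 A | T1 B | T1 C | T3 T0
  A -> T0 T1 | T2 T0
  B -> S T0 | c
  C -> T2 T1
  T0 -> c
  T1 -> b
  T2 -> d
  T3 -> a

Fill CYK table bottom-up:
  [0..0]={T1}  "b"  orig:{}
  [1..1]={T2}  "d"  orig:{}
  [2..2]={B,T0}  "c"  orig:{B}
  [0..1]=∅  "bd"
  [1..2]={A}  "dc"
  [0..2]={S}  "bdc"

S ∈ T[0,2] ⇒ YES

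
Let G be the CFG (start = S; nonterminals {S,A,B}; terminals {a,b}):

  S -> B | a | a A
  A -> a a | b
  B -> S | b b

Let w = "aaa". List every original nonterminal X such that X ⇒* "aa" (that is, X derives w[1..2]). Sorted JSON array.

CNF form of G:
  S -> T0 A | T1 T1 | a
  A -> T0 T0 | b
  B -> T0 A | T1 T1 | a
  T0 -> a
  T1 -> b

CYK table (by increasing span) — only the sub-triangle for w[1..2]:
  cell(1,1) a: {B,S,T0}  orig:{B,S}
  cell(2,2) a: {B,S,T0}  orig:{B,S}
  cell(1,2) aa: {A}

Original NTs in T[1,2] deriving "aa": ["A"]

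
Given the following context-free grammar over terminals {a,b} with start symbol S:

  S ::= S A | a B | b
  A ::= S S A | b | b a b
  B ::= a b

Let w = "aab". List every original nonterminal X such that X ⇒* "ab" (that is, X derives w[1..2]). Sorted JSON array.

Convert to CNF:
  S -> S A | T1 B | b
  A -> S X2 | T0 X3 | b
  B -> T1 T0
  T0 -> b
  T1 -> a
  X2 -> S A
  X3 -> T1 T0

CYK fill, restricted to cells inside w[1..2]:
  [1..1]={T1}  "a"  orig:{}
  [2..2]={A,S,T0}  "b"  orig:{A,S}
  [1..2]={B,X3}  "ab"  orig:{B}

Original NTs in T[1,2] deriving "ab": ["B"]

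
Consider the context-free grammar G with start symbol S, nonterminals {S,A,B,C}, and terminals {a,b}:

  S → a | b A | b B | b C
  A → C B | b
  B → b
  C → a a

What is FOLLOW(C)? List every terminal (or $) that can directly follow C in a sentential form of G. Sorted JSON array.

Compute FIRST by fixpoint:
pass 1:
  A via A→b: +{b}
  B via B→b: +{b}
  C via C→a a: +{a}
  S via S→a: +{a}
  S via S→b A: +{b}
  FIRST[S]={a,b}  FIRST[A]={b}  FIRST[B]={b}  FIRST[C]={a}
pass 2:
  A via A→C B: +{a}
  FIRST[S]={a,b}  FIRST[A]={a,b}  FIRST[B]={b}  FIRST[C]={a}
pass 3: (stable)
  FIRST[S]={a,b}  FIRST[A]={a,b}  FIRST[B]={b}  FIRST[C]={a}

FOLLOW iteration:
initialize: $ ∈ FOLLOW(S)
iter 1:
  A→C B: FOLLOW(C) ⊇ FIRST(B) = {b}; new: +{b}
  S→b A: FOLLOW(A) ⊇ FOLLOW(S) ⊇ {$}; new: +{$}
  S→b B: FOLLOW(B) ⊇ FOLLOW(S) ⊇ {$}; new: +{$}
  S→b C: FOLLOW(C) ⊇ FOLLOW(S) ⊇ {$}; new: +{$}
  FOLLOW(S)={$}  FOLLOW(A)={$}  FOLLOW(B)={$}  FOLLOW(C)={$,b}
iter 2: (stable)
  FOLLOW(S)={$}  FOLLOW(A)={$}  FOLLOW(B)={$}  FOLLOW(C)={$,b}

FOLLOW(C) = ["$", "b"]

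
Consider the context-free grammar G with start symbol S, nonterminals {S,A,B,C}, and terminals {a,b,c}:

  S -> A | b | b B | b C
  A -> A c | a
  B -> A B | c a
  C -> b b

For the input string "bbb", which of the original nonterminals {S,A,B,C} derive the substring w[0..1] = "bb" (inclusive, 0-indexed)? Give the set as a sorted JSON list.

CNF form of G:
  S -> A T0 | T2 B | T2 C | a | b
  A -> A T0 | a
  B -> A B | T0 T1
  C -> T2 T2
  T0 -> c
  T1 -> a
  T2 -> b

CYK fill, restricted to cells inside w[0..1]:
  cell(0,0) b: {S,T2}  orig:{S}
  cell(1,1) b: {S,T2}  orig:{S}
  cell(0,1) bb: {C}

Original NTs in T[0,1] deriving "bb": ["C"]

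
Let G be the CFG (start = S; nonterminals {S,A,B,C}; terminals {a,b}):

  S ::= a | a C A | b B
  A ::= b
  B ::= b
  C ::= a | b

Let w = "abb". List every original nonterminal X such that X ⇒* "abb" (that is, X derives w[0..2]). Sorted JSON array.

CNF form of G:
  S -> T0 X2 | T1 B | a
  A -> b
  B -> b
  C -> a | b
  T0 -> a
  T1 -> b
  X2 -> C A

CYK table (by increasing span), restricted to cells inside w[0..2]:
  cell(0,0) a: {C,S,T0}  orig:{C,S}
  cell(1,1) b: {A,B,C,T1}  orig:{A,B,C}
  cell(2,2) b: {A,B,C,T1}  orig:{A,B,C}
  cell(0,1) ab: {X2}  orig:{}
  cell(1,2) bb: {S,X2}  orig:{S}
  cell(0,2) abb: {S}

Original NTs in T[0,2] deriving "abb": ["S"]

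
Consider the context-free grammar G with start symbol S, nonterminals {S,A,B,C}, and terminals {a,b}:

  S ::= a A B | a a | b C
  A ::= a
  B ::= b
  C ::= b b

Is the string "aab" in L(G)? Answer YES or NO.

Convert to CNF:
  S -> T0 C | T1 T1 | T1 X2
  A -> a
  B -> b
  C -> T0 T0
  T0 -> b
  T1 -> a
  X2 -> A B

Fill CYK table bottom-up:
  T[0,0] 'a' = {A,T1}  orig:{A}
  T[1,1] 'a' = {A,T1}  orig:{A}
  T[2,2] 'b' = {B,T0}  orig:{B}
  T[0,1] 'aa' = {S}
  T[1,2] 'ab' = {X2}  orig:{}
  T[0,2] 'aab' = {S}

S ∈ T[0,2] ⇒ YES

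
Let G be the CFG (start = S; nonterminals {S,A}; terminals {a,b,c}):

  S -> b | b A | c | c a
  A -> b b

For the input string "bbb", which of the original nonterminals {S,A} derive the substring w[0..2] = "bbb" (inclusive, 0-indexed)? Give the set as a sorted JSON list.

CNF form of G:
  S -> T0 A | T1 T2 | b | c
  A -> T0 T0
  T0 -> b
  T1 -> c
  T2 -> a

CYK table (by increasing span), restricted to cells inside w[0..2]:
  cell(0,0) b: {S,T0}  orig:{S}
  cell(1,1) b: {S,T0}  orig:{S}
  cell(2,2) b: {S,T0}  orig:{S}
  cell(0,1) bb: {A}
  cell(1,2) bb: {A}
  cell(0,2) bbb: {S}

Original NTs in T[0,2] deriving "bbb": ["S"]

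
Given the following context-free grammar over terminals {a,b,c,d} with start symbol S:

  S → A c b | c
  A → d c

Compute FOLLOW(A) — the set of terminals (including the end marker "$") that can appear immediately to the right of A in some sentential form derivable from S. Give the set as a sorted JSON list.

FIRST iteration:
pass 1:
  A via A→d c: +{d}
  S via S→A c b: +{d}
  S via S→c: +{c}
  S: {c,d}  A: {d}
pass 2: — fixpoint
  S: {c,d}  A: {d}

FOLLOW iteration:
seed FOLLOW(S) with $
[1]
  S→A c b: FOLLOW(A) ⊇ FIRST(c) = {c}; new: +{c}
  FOLLOW(S)={$}  FOLLOW(A)={c}
[2] done
  FOLLOW(S)={$}  FOLLOW(A)={c}

FOLLOW(A) = ["c"]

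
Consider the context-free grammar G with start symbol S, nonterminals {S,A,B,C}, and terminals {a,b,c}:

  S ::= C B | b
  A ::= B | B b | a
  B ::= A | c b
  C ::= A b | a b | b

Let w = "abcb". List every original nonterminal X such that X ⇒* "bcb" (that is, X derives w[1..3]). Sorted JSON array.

Convert to CNF:
  S -> C B | b
  A -> B T0 | T1 T0 | a
  B -> B T0 | T1 T0 | a
  C -> A T0 | T2 T0 | b
  T0 -> b
  T1 -> c
  T2 -> a

CYK table (by increasing span) (cells [i..j] with 1 ≤ i ≤ j ≤ 3 only):
  [1..1]={C,S,T0}  "b"  orig:{C,S}
  [2..2]={T1}  "c"  orig:{}
  [3..3]={C,S,T0}  "b"  orig:{C,S}
  [1..2]=∅  "bc"
  [2..3]={A,B}  "cb"
  [1..3]={S}  "bcb"

Original NTs in T[1,3] deriving "bcb": ["S"]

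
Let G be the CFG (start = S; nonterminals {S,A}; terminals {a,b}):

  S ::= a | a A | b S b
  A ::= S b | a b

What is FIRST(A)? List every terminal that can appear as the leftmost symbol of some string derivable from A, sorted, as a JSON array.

Compute FIRST by fixpoint:
round 1:
  A via A→a b: +{a}
  S via S→a: +{a}
  S via S→b S b: +{b}
  FIRST(S)={a,b}  FIRST(A)={a}
round 2:
  A via A→S b: +{b}
  FIRST(S)={a,b}  FIRST(A)={a,b}
round 3: (no change)
  FIRST(S)={a,b}  FIRST(A)={a,b}

FIRST(A) = ["a", "b"]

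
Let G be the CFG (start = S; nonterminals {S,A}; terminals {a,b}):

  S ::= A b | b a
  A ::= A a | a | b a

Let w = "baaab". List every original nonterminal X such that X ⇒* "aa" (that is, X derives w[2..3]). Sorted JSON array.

Convert to CNF:
  S -> A T1 | T1 T0
  A -> A T0 | T1 T0 | a
  T0 -> a
  T1 -> b

Fill CYK table bottom-up, restricted to cells inside w[2..3]:
  cell(2,2) a: {A,T0}  orig:{A}
  cell(3,3) a: {A,T0}  orig:{A}
  cell(2,3) aa: {A}

Original NTs in T[2,3] deriving "aa": ["A"]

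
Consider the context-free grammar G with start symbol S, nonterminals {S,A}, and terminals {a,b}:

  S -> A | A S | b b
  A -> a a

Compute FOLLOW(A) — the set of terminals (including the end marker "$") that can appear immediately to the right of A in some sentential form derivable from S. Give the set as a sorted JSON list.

Compute FIRST by fixpoint:
pass 1:
  A via A→a a: +{a}
  S via S→A: +{a}
  S via S→b b: +{b}
  FIRST[S]={a,b}  FIRST[A]={a}
pass 2: (stable)
  FIRST[S]={a,b}  FIRST[A]={a}

FOLLOW sets:
seed FOLLOW(S) with $
pass 1:
  S→A: FOLLOW(A) ⊇ FOLLOW(S) ⊇ {$}; new: +{$}
  S→A S: FOLLOW(A) ⊇ FIRST(S) = {a,b}; new: +{a,b}
  S: {$}  A: {$,a,b}
pass 2: done
  S: {$}  A: {$,a,b}

FOLLOW(A) = ["$", "a", "b"]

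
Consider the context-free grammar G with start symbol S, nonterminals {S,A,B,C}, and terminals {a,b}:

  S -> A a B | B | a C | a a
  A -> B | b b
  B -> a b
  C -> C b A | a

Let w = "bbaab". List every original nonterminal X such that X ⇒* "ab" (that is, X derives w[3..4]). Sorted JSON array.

CNF form of G:
  S -> A X3 | T0 C | T0 T0 | T0 T1
  A -> T0 T1 | T1 T1
  B -> T0 T1
  C -> C X2 | a
  T0 -> a
  T1 -> b
  X2 -> T1 A
  X3 -> T0 B

CYK fill (cells [i..j] with 3 ≤ i ≤ j ≤ 4 only):
  T[3,3] 'a' = {C,T0}  orig:{C}
  T[4,4] 'b' = {T1}  orig:{}
  T[3,4] 'ab' = {A,B,S}

Original NTs in T[3,4] deriving "ab": ["A", "B", "S"]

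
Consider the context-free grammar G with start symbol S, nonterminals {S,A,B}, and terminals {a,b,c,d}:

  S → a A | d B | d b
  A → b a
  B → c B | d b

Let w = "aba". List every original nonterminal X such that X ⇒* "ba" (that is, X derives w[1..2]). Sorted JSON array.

Convert to CNF:
  S -> T1 A | T3 B | T3 T0
  A -> T0 T1
  B -> T2 B | T3 T0
  T0 -> b
  T1 -> a
  T2 -> c
  T3 -> d

CYK table (by increasing span) — only the sub-triangle for w[1..2]:
  cell(1,1) b: {T0}  orig:{}
  cell(2,2) a: {T1}  orig:{}
  cell(1,2) ba: {A}

Original NTs in T[1,2] deriving "ba": ["A"]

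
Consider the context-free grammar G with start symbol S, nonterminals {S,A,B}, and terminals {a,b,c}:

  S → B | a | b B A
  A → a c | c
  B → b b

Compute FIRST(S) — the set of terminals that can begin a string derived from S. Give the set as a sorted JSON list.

Compute FIRST by fixpoint:
round 1:
  A via A→a c: +{a}
  A via A→c: +{c}
  B via B→b b: +{b}
  S via S→B: +{b}
  S via S→a: +{a}
  FIRST(S)={a,b}  FIRST(A)={a,c}  FIRST(B)={b}
round 2: — fixpoint
  FIRST(S)={a,b}  FIRST(A)={a,c}  FIRST(B)={b}

FIRST(S) = ["a", "b"]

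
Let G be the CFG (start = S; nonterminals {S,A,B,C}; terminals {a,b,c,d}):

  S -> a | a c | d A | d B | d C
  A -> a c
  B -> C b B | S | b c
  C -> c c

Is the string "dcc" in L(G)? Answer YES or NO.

Convert to CNF:
  S -> T0 T1 | T3 A | T3 B | T3 C | a
  A -> T0 T1
  B -> C X4 | T0 T1 | T2 T1 | T3 A | T3 B | T3 C | a
  C -> T1 T1
  T0 -> a
  T1 -> c
  T2 -> b
  T3 -> d
  X4 -> T2 B

Fill CYK table bottom-up:
  T[0,0] 'd' = {T3}  orig:{}
  T[1,1] 'c' = {T1}  orig:{}
  T[2,2] 'c' = {T1}  orig:{}
  T[0,1] 'dc' = ∅
  T[1,2] 'cc' = {C}
  T[0,2] 'dcc' = {B,S}

S ∈ T[0,2] ⇒ YES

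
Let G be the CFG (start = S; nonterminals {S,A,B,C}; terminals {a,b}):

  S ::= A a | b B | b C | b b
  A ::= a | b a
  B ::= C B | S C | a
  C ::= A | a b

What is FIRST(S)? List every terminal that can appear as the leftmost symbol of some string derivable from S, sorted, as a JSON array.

FIRST iteration:
[1]
  A via A→a: +{a}
  A via A→b a: +{b}
  B via B→a: +{a}
  C via C→A: +{a,b}
  S via S→A a: +{a,b}
  FIRST(S)={a,b}  FIRST(A)={a,b}  FIRST(B)={a}  FIRST(C)={a,b}
[2]
  B via B→C B: +{b}
  FIRST(S)={a,b}  FIRST(A)={a,b}  FIRST(B)={a,b}  FIRST(C)={a,b}
[3] — fixpoint
  FIRST(S)={a,b}  FIRST(A)={a,b}  FIRST(B)={a,b}  FIRST(C)={a,b}

FIRST(S) = ["a", "b"]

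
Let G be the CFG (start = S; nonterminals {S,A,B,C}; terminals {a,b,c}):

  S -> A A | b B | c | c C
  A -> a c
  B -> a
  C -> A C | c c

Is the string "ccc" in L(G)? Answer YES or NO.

CNF form of G:
  S -> A A | T1 C | T2 B | c
  A -> T0 T1
  B -> a
  C -> A C | T1 T1
  T0 -> a
  T1 -> c
  T2 -> b

Fill CYK table bottom-up:
  T[0,0] 'c' = {S,T1}  orig:{S}
  T[1,1] 'c' = {S,T1}  orig:{S}
  T[2,2] 'c' = {S,T1}  orig:{S}
  T[0,1] 'cc' = {C}
  T[1,2] 'cc' = {C}
  T[0,2] 'ccc' = {S}

S ∈ T[0,2] ⇒ YES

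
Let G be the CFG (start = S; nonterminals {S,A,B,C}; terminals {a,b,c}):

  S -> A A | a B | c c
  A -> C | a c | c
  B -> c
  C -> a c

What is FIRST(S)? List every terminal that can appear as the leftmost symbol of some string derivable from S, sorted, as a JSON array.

Compute FIRST by fixpoint:
round 1:
  A via A→a c: +{a}
  A via A→c: +{c}
  B via B→c: +{c}
  C via C→a c: +{a}
  S via S→A A: +{a,c}
  S: {a,c}  A: {a,c}  B: {c}  C: {a}
round 2: — fixpoint
  S: {a,c}  A: {a,c}  B: {c}  C: {a}

FIRST(S) = ["a", "c"]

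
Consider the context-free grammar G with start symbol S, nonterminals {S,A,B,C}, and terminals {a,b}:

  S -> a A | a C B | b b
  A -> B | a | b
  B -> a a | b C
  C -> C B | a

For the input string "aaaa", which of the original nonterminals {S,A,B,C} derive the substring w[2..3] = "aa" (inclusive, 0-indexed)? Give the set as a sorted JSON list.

CNF form of G:
  S -> T0 A | T0 X2 | T1 T1
  A -> T0 T0 | T1 C | a | b
  B -> T0 T0 | T1 C
  C -> C B | a
  T0 -> a
  T1 -> b
  X2 -> C B

Fill CYK table bottom-up, restricted to cells inside w[2..3]:
  cell(2,2) a: {A,C,T0}  orig:{A,C}
  cell(3,3) a: {A,C,T0}  orig:{A,C}
  cell(2,3) aa: {A,B,S}

Original NTs in T[2,3] deriving "aa": ["A", "B", "S"]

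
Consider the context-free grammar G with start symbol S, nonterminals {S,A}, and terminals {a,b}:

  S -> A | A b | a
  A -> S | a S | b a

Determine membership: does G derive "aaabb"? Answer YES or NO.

Convert to CNF:
  S -> A T0 | T0 T1 | T1 S | a
  A -> A T0 | T0 T1 | T1 S | a
  T0 -> b
  T1 -> a

CYK table (by increasing span):
  cell(0,0) a: {A,S,T1}  orig:{A,S}
  cell(1,1) a: {A,S,T1}  orig:{A,S}
  cell(2,2) a: {A,S,T1}  orig:{A,S}
  cell(3,3) b: {T0}  orig:{}
  cell(4,4) b: {T0}  orig:{}
  cell(0,1) aa: {A,S}
  cell(1,2) aa: {A,S}
  cell(2,3) ab: {A,S}
  cell(3,4) bb: ∅
  cell(0,2) aaa: {A,S}
  cell(1,3) aab: {A,S}
  cell(2,4) abb: {A,S}
  cell(0,3) aaab: {A,S}
  cell(1,4) aabb: {A,S}
  cell(0,4) aaabb: {A,S}

S ∈ T[0,4] ⇒ YES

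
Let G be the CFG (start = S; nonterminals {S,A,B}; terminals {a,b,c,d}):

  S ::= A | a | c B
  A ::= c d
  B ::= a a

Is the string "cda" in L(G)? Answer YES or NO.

Convert to CNF:
  S -> T0 B | T0 T1 | a
  A -> T0 T1
  B -> T2 T2
  T0 -> c
  T1 -> d
  T2 -> a

CYK table (by increasing span):
  [0..0]={T0}  "c"  orig:{}
  [1..1]={T1}  "d"  orig:{}
  [2..2]={S,T2}  "a"  orig:{S}
  [0..1]={A,S}  "cd"
  [1..2]=∅  "da"
  [0..2]=∅  "cda"

S ∉ T[0,2] ⇒ NO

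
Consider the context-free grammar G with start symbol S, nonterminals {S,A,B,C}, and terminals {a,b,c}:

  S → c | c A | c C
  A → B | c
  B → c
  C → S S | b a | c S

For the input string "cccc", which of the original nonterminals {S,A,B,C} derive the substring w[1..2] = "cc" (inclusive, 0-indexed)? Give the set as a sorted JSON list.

Convert to CNF:
  S -> T2 A | T2 C | c
  A -> c
  B -> c
  C -> S S | T0 T1 | T2 S
  T0 -> b
  T1 -> a
  T2 -> c

Fill CYK table bottom-up — only the sub-triangle for w[1..2]:
  cell(1,1) c: {A,B,S,T2}  orig:{A,B,S}
  cell(2,2) c: {A,B,S,T2}  orig:{A,B,S}
  cell(1,2) cc: {C,S}

Original NTs in T[1,2] deriving "cc": ["C", "S"]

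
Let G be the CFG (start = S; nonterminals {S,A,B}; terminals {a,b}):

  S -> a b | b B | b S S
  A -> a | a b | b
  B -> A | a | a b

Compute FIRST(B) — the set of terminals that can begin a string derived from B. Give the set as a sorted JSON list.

Compute FIRST by fixpoint:
round 1:
  A via A→a: +{a}
  A via A→b: +{b}
  B via B→A: +{a,b}
  S via S→a b: +{a}
  S via S→b B: +{b}
  FIRST[S]={a,b}  FIRST[A]={a,b}  FIRST[B]={a,b}
round 2: (no change)
  FIRST[S]={a,b}  FIRST[A]={a,b}  FIRST[B]={a,b}

FIRST(B) = ["a", "b"]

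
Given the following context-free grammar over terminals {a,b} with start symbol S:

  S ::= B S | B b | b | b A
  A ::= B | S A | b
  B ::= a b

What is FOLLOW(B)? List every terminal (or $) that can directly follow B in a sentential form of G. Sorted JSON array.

FIRST sets, iterate to fixpoint:
round 1:
  A via A→b: +{b}
  B via B→a b: +{a}
  S via S→B S: +{a}
  S via S→b: +{b}
  FIRST(S)={a,b}  FIRST(A)={b}  FIRST(B)={a}
round 2:
  A via A→B: +{a}
  FIRST(S)={a,b}  FIRST(A)={a,b}  FIRST(B)={a}
round 3: done
  FIRST(S)={a,b}  FIRST(A)={a,b}  FIRST(B)={a}

FOLLOW sets:
FOLLOW(S) := {$}
[1]
  A→S A: FOLLOW(S) ⊇ FIRST(A) = {a,b}; new: +{a,b}
  S→B S: FOLLOW(B) ⊇ FIRST(S) = {a,b}; new: +{a,b}
  S→b A: FOLLOW(A) ⊇ FOLLOW(S) ⊇ {$,a,b}; new: +{$,a,b}
  FOLLOW(S)={$,a,b}  FOLLOW(A)={$,a,b}  FOLLOW(B)={a,b}
[2]
  A→B: FOLLOW(B) ⊇ FOLLOW(A) ⊇ {$,a,b}; new: +{$}
  FOLLOW(S)={$,a,b}  FOLLOW(A)={$,a,b}  FOLLOW(B)={$,a,b}
[3] — fixpoint
  FOLLOW(S)={$,a,b}  FOLLOW(A)={$,a,b}  FOLLOW(B)={$,a,b}

FOLLOW(B) = ["$", "a", "b"]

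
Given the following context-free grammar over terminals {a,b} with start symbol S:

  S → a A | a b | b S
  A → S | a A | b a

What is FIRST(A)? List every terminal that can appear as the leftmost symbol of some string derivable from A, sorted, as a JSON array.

FIRST iteration:
[1]
  A via A→a A: +{a}
  A via A→b a: +{b}
  S via S→a A: +{a}
  S via S→b S: +{b}
  S: {a,b}  A: {a,b}
[2] — fixpoint
  S: {a,b}  A: {a,b}

FIRST(A) = ["a", "b"]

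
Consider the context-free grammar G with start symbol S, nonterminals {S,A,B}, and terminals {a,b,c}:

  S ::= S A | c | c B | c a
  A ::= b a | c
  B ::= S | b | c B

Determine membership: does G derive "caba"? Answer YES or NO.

CNF form of G:
  S -> S A | T2 B | T2 T1 | c
  A -> T0 T1 | c
  B -> S A | T2 B | T2 T1 | b | c
  T0 -> b
  T1 -> a
  T2 -> c

Fill CYK table bottom-up:
  cell(0,0) c: {A,B,S,T2}  orig:{A,B,S}
  cell(1,1) a: {T1}  orig:{}
  cell(2,2) b: {B,T0}  orig:{B}
  cell(3,3) a: {T1}  orig:{}
  cell(0,1) ca: {B,S}
  cell(1,2) ab: ∅
  cell(2,3) ba: {A}
  cell(0,2) cab: ∅
  cell(1,3) aba: ∅
  cell(0,3) caba: {B,S}

S ∈ T[0,3] ⇒ YES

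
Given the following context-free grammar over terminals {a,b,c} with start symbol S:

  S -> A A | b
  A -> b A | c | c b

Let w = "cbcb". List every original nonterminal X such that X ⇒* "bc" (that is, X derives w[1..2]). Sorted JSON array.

CNF form of G:
  S -> A A | b
  A -> T0 A | T1 T0 | c
  T0 -> b
  T1 -> c

Fill CYK table bottom-up, restricted to cells inside w[1..2]:
  cell(1,1) b: {S,T0}  orig:{S}
  cell(2,2) c: {A,T1}  orig:{A}
  cell(1,2) bc: {A}

Original NTs in T[1,2] deriving "bc": ["A"]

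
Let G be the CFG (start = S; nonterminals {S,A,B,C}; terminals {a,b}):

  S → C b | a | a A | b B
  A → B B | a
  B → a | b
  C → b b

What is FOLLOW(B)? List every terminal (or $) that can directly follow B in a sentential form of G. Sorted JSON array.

Compute FIRST by fixpoint:
pass 1:
  A via A→a: +{a}
  B via B→a: +{a}
  B via B→b: +{b}
  C via C→b b: +{b}
  S via S→C b: +{b}
  S via S→a: +{a}
  S: {a,b}  A: {a}  B: {a,b}  C: {b}
pass 2:
  A via A→B B: +{b}
  S: {a,b}  A: {a,b}  B: {a,b}  C: {b}
pass 3: (stable)
  S: {a,b}  A: {a,b}  B: {a,b}  C: {b}

Compute FOLLOW by fixpoint:
FOLLOW(S) := {$}
round 1:
  A→B B: FOLLOW(B) ⊇ FIRST(B) = {a,b}; new: +{a,b}
  S→C b: FOLLOW(C) ⊇ FIRST(b) = {b}; new: +{b}
  S→a A: FOLLOW(A) ⊇ FOLLOW(S) ⊇ {$}; new: +{$}
  S→b B: FOLLOW(B) ⊇ FOLLOW(S) ⊇ {$}; new: +{$}
  FOLLOW[S]={$}  FOLLOW[A]={$}  FOLLOW[B]={$,a,b}  FOLLOW[C]={b}
round 2: (no change)
  FOLLOW[S]={$}  FOLLOW[A]={$}  FOLLOW[B]={$,a,b}  FOLLOW[C]={b}

FOLLOW(B) = ["$", "a", "b"]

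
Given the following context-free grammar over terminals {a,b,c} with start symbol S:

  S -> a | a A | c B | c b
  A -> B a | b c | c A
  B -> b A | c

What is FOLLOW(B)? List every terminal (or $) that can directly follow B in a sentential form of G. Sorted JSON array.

Compute FIRST by fixpoint:
[1]
  A via A→b c: +{b}
  A via A→c A: +{c}
  B via B→b A: +{b}
  B via B→c: +{c}
  S via S→a: +{a}
  S via S→c B: +{c}
  FIRST[S]={a,c}  FIRST[A]={b,c}  FIRST[B]={b,c}
[2] (no change)
  FIRST[S]={a,c}  FIRST[A]={b,c}  FIRST[B]={b,c}

FOLLOW iteration:
FOLLOW(S) := {$}
iter 1:
  A→B a: FOLLOW(B) ⊇ FIRST(a) = {a}; new: +{a}
  B→b A: FOLLOW(A) ⊇ FOLLOW(B) ⊇ {a}; new: +{a}
  S→a A: FOLLOW(A) ⊇ FOLLOW(S) ⊇ {$}; new: +{$}
  S→c B: FOLLOW(B) ⊇ FOLLOW(S) ⊇ {$}; new: +{$}
  S: {$}  A: {$,a}  B: {$,a}
iter 2: (stable)
  S: {$}  A: {$,a}  B: {$,a}

FOLLOW(B) = ["$", "a"]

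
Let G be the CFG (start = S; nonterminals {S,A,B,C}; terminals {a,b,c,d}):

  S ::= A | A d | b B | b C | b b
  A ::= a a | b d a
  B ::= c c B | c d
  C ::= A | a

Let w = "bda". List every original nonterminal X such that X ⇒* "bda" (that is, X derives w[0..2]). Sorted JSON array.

Convert to CNF:
  S -> A T2 | T0 T0 | T1 B | T1 C | T1 T1 | T1 X7
  A -> T0 T0 | T1 X4
  B -> T3 T2 | T3 X5
  C -> T0 T0 | T1 X6 | a
  T0 -> a
  T1 -> b
  T2 -> d
  T3 -> c
  X4 -> T2 T0
  X5 -> T3 B
  X6 -> T2 T0
  X7 -> T2 T0

CYK fill — only the sub-triangle for w[0..2]:
  [0..0]={T1}  "b"  orig:{}
  [1..1]={T2}  "d"  orig:{}
  [2..2]={C,T0}  "a"  orig:{C}
  [0..1]=∅  "bd"
  [1..2]={X4,X6,X7}  "da"  orig:{}
  [0..2]={A,C,S}  "bda"

Original NTs in T[0,2] deriving "bda": ["A", "C", "S"]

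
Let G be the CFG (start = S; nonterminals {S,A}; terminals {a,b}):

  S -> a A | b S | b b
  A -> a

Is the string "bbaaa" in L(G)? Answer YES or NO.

Convert to CNF:
  S -> T0 A | T1 S | T1 T1
  A -> a
  T0 -> a
  T1 -> b

CYK fill:
  T[0,0] 'b' = {T1}  orig:{}
  T[1,1] 'b' = {T1}  orig:{}
  T[2,2] 'a' = {A,T0}  orig:{A}
  T[3,3] 'a' = {A,T0}  orig:{A}
  T[4,4] 'a' = {A,T0}  orig:{A}
  T[0,1] 'bb' = {S}
  T[1,2] 'ba' = ∅
  T[2,3] 'aa' = {S}
  T[3,4] 'aa' = {S}
  T[0,2] 'bba' = ∅
  T[1,3] 'baa' = {S}
  T[2,4] 'aaa' = ∅
  T[0,3] 'bbaa' = {S}
  T[1,4] 'baaa' = ∅
  T[0,4] 'bbaaa' = ∅

S ∉ T[0,4] ⇒ NO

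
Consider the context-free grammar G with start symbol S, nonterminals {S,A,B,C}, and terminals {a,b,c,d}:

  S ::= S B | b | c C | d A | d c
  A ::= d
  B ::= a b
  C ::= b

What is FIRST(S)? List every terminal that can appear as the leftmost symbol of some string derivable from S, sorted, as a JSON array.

FIRST iteration:
pass 1:
  A via A→d: +{d}
  B via B→a b: +{a}
  C via C→b: +{b}
  S via S→b: +{b}
  S via S→c C: +{c}
  S via S→d A: +{d}
  FIRST[S]={b,c,d}  FIRST[A]={d}  FIRST[B]={a}  FIRST[C]={b}
pass 2: — fixpoint
  FIRST[S]={b,c,d}  FIRST[A]={d}  FIRST[B]={a}  FIRST[C]={b}

FIRST(S) = ["b", "c", "d"]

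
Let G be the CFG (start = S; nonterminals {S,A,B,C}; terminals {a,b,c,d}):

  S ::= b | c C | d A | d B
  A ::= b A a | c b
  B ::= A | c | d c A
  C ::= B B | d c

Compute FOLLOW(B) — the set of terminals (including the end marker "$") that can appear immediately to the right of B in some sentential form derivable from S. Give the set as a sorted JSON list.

FIRST sets, iterate to fixpoint:
pass 1:
  A via A→b A a: +{b}
  A via A→c b: +{c}
  B via B→A: +{b,c}
  B via B→d c A: +{d}
  C via C→B B: +{b,c,d}
  S via S→b: +{b}
  S via S→c C: +{c}
  S via S→d A: +{d}
  FIRST[S]={b,c,d}  FIRST[A]={b,c}  FIRST[B]={b,c,d}  FIRST[C]={b,c,d}
pass 2: (no change)
  FIRST[S]={b,c,d}  FIRST[A]={b,c}  FIRST[B]={b,c,d}  FIRST[C]={b,c,d}

Compute FOLLOW by fixpoint:
initialize: $ ∈ FOLLOW(S)
[1]
  A→b A a: FOLLOW(A) ⊇ FIRST(a) = {a}; new: +{a}
  C→B B: FOLLOW(B) ⊇ FIRST(B) = {b,c,d}; new: +{b,c,d}
  S→c C: FOLLOW(C) ⊇ FOLLOW(S) ⊇ {$}; new: +{$}
  S→d A: FOLLOW(A) ⊇ FOLLOW(S) ⊇ {$}; new: +{$}
  S→d B: FOLLOW(B) ⊇ FOLLOW(S) ⊇ {$}; new: +{$}
  FOLLOW[S]={$}  FOLLOW[A]={$,a}  FOLLOW[B]={$,b,c,d}  FOLLOW[C]={$}
[2]
  B→A: FOLLOW(A) ⊇ FOLLOW(B) ⊇ {$,b,c,d}; new: +{b,c,d}
  FOLLOW[S]={$}  FOLLOW[A]={$,a,b,c,d}  FOLLOW[B]={$,b,c,d}  FOLLOW[C]={$}
[3] (stable)
  FOLLOW[S]={$}  FOLLOW[A]={$,a,b,c,d}  FOLLOW[B]={$,b,c,d}  FOLLOW[C]={$}

FOLLOW(B) = ["$", "b", "c", "d"]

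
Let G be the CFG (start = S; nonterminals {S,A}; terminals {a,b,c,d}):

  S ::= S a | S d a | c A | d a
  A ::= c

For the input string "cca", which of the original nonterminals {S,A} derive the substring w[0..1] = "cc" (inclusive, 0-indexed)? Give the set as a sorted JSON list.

Convert to CNF:
  S -> S T0 | S X3 | T1 T0 | T2 A
  A -> c
  T0 -> a
  T1 -> d
  T2 -> c
  X3 -> T1 T0

CYK fill, restricted to cells inside w[0..1]:
  [0..0]={A,T2}  "c"  orig:{A}
  [1..1]={A,T2}  "c"  orig:{A}
  [0..1]={S}  "cc"

Original NTs in T[0,1] deriving "cc": ["S"]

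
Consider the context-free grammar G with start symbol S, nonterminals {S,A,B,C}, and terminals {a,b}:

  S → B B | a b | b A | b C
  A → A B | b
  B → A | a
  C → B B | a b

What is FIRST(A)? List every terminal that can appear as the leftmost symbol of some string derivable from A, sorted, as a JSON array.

FIRST iteration:
iter 1:
  A via A→b: +{b}
  B via B→A: +{b}
  B via B→a: +{a}
  C via C→B B: +{a,b}
  S via S→B B: +{a,b}
  FIRST[S]={a,b}  FIRST[A]={b}  FIRST[B]={a,b}  FIRST[C]={a,b}
iter 2: (stable)
  FIRST[S]={a,b}  FIRST[A]={b}  FIRST[B]={a,b}  FIRST[C]={a,b}

FIRST(A) = ["b"]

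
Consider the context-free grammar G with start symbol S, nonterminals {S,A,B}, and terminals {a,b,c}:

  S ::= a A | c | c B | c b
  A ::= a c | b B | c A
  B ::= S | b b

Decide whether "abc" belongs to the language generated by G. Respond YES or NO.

Convert to CNF:
  S -> T0 A | T1 B | T1 T2 | c
  A -> T0 T1 | T1 A | T2 B
  B -> T0 A | T1 B | T1 T2 | T2 T2 | c
  T0 -> a
  T1 -> c
  T2 -> b

CYK fill:
  T[0,0] 'a' = {T0}  orig:{}
  T[1,1] 'b' = {T2}  orig:{}
  T[2,2] 'c' = {B,S,T1}  orig:{B,S}
  T[0,1] 'ab' = ∅
  T[1,2] 'bc' = {A}
  T[0,2] 'abc' = {B,S}

S ∈ T[0,2] ⇒ YES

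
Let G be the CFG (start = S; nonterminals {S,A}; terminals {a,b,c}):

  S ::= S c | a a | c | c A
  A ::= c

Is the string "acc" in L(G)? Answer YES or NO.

Convert to CNF:
  S -> S T0 | T0 A | T1 T1 | c
  A -> c
  T0 -> c
  T1 -> a

Fill CYK table bottom-up:
  cell(0,0) a: {T1}  orig:{}
  cell(1,1) c: {A,S,T0}  orig:{A,S}
  cell(2,2) c: {A,S,T0}  orig:{A,S}
  cell(0,1) ac: ∅
  cell(1,2) cc: {S}
  cell(0,2) acc: ∅

S ∉ T[0,2] ⇒ NO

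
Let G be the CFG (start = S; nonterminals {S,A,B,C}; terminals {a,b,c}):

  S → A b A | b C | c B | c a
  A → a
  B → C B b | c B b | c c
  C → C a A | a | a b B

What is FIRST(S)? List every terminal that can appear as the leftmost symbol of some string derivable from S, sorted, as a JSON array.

Compute FIRST by fixpoint:
round 1:
  A via A→a: +{a}
  B via B→c B b: +{c}
  C via C→a: +{a}
  S via S→A b A: +{a}
  S via S→b C: +{b}
  S via S→c B: +{c}
  FIRST[S]={a,b,c}  FIRST[A]={a}  FIRST[B]={c}  FIRST[C]={a}
round 2:
  B via B→C B b: +{a}
  FIRST[S]={a,b,c}  FIRST[A]={a}  FIRST[B]={a,c}  FIRST[C]={a}
round 3: (stable)
  FIRST[S]={a,b,c}  FIRST[A]={a}  FIRST[B]={a,c}  FIRST[C]={a}

FIRST(S) = ["a", "b", "c"]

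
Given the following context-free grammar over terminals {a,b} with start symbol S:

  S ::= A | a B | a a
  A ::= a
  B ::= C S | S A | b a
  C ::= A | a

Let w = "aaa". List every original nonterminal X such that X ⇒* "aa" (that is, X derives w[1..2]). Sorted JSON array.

Convert to CNF:
  S -> T1 B | T1 T1 | a
  A -> a
  B -> C S | S A | T0 T1
  C -> a
  T0 -> b
  T1 -> a

CYK fill — only the sub-triangle for w[1..2]:
  T[1,1] 'a' = {A,C,S,T1}  orig:{A,C,S}
  T[2,2] 'a' = {A,C,S,T1}  orig:{A,C,S}
  T[1,2] 'aa' = {B,S}

Original NTs in T[1,2] deriving "aa": ["B", "S"]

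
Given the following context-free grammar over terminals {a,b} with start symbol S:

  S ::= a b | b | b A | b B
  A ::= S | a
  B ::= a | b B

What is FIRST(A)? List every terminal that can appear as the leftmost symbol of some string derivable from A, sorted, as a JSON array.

Compute FIRST by fixpoint:
round 1:
  A via A→a: +{a}
  B via B→a: +{a}
  B via B→b B: +{b}
  S via S→a b: +{a}
  S via S→b: +{b}
  FIRST[S]={a,b}  FIRST[A]={a}  FIRST[B]={a,b}
round 2:
  A via A→S: +{b}
  FIRST[S]={a,b}  FIRST[A]={a,b}  FIRST[B]={a,b}
round 3: (stable)
  FIRST[S]={a,b}  FIRST[A]={a,b}  FIRST[B]={a,b}

FIRST(A) = ["a", "b"]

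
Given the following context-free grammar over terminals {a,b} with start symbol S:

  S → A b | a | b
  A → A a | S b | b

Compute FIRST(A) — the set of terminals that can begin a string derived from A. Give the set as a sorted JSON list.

Compute FIRST by fixpoint:
iter 1:
  A via A→b: +{b}
  S via S→A b: +{b}
  S via S→a: +{a}
  S: {a,b}  A: {b}
iter 2:
  A via A→S b: +{a}
  S: {a,b}  A: {a,b}
iter 3: (stable)
  S: {a,b}  A: {a,b}

FIRST(A) = ["a", "b"]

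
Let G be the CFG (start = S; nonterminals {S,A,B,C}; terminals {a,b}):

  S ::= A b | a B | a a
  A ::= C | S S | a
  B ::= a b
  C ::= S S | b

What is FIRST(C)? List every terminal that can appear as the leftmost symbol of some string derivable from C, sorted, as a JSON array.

FIRST sets, iterate to fixpoint:
[1]
  A via A→a: +{a}
  B via B→a b: +{a}
  C via C→b: +{b}
  S via S→A b: +{a}
  S: {a}  A: {a}  B: {a}  C: {b}
[2]
  A via A→C: +{b}
  C via C→S S: +{a}
  S via S→A b: +{b}
  S: {a,b}  A: {a,b}  B: {a}  C: {a,b}
[3] (no change)
  S: {a,b}  A: {a,b}  B: {a}  C: {a,b}

FIRST(C) = ["a", "b"]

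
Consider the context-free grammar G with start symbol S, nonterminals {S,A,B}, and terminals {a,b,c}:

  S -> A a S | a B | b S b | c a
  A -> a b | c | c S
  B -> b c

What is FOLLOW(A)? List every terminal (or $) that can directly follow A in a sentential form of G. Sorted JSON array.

FIRST iteration:
[1]
  A via A→a b: +{a}
  A via A→c: +{c}
  B via B→b c: +{b}
  S via S→A a S: +{a,c}
  S via S→b S b: +{b}
  FIRST[S]={a,b,c}  FIRST[A]={a,c}  FIRST[B]={b}
[2] done
  FIRST[S]={a,b,c}  FIRST[A]={a,c}  FIRST[B]={b}

FOLLOW sets:
FOLLOW(S) := {$}
round 1:
  S→A a S: FOLLOW(A) ⊇ FIRST(a) = {a}; new: +{a}
  S→a B: FOLLOW(B) ⊇ FOLLOW(S) ⊇ {$}; new: +{$}
  S→b S b: FOLLOW(S) ⊇ FIRST(b) = {b}; new: +{b}
  FOLLOW(S)={$,b}  FOLLOW(A)={a}  FOLLOW(B)={$}
round 2:
  A→c S: FOLLOW(S) ⊇ FOLLOW(A) ⊇ {a}; new: +{a}
  S→a B: FOLLOW(B) ⊇ FOLLOW(S) ⊇ {$,a,b}; new: +{a,b}
  FOLLOW(S)={$,a,b}  FOLLOW(A)={a}  FOLLOW(B)={$,a,b}
round 3: (no change)
  FOLLOW(S)={$,a,b}  FOLLOW(A)={a}  FOLLOW(B)={$,a,b}

FOLLOW(A) = ["a"]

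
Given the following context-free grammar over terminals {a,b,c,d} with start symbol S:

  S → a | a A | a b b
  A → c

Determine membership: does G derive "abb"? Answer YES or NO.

CNF form of G:
  S -> T0 A | T0 X2 | a
  A -> c
  T0 -> a
  T1 -> b
  X2 -> T1 T1

Fill CYK table bottom-up:
  cell(0,0) a: {S,T0}  orig:{S}
  cell(1,1) b: {T1}  orig:{}
  cell(2,2) b: {T1}  orig:{}
  cell(0,1) ab: ∅
  cell(1,2) bb: {X2}  orig:{}
  cell(0,2) abb: {S}

S ∈ T[0,2] ⇒ YES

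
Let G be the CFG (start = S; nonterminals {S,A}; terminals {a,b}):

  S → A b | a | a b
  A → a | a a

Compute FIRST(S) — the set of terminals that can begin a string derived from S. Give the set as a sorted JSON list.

Compute FIRST by fixpoint:
pass 1:
  A via A→a: +{a}
  S via S→A b: +{a}
  FIRST(S)={a}  FIRST(A)={a}
pass 2: — fixpoint
  FIRST(S)={a}  FIRST(A)={a}

FIRST(S) = ["a"]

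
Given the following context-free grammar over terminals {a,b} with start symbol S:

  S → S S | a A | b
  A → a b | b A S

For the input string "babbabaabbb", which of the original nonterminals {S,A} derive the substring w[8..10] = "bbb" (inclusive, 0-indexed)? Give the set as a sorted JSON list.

CNF form of G:
  S -> S S | T0 A | b
  A -> T0 T1 | T1 X2
  T0 -> a
  T1 -> b
  X2 -> A S

CYK fill (cells [i..j] with 8 ≤ i ≤ j ≤ 10 only):
  [8..8]={S,T1}  "b"  orig:{S}
  [9..9]={S,T1}  "b"  orig:{S}
  [10..10]={S,T1}  "b"  orig:{S}
  [8..9]={S}  "bb"
  [9..10]={S}  "bb"
  [8..10]={S}  "bbb"

Original NTs in T[8,10] deriving "bbb": ["S"]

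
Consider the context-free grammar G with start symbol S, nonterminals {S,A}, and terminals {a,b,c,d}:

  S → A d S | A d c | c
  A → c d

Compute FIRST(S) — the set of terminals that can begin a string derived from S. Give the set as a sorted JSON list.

FIRST sets, iterate to fixpoint:
iter 1:
  A via A→c d: +{c}
  S via S→A d S: +{c}
  FIRST[S]={c}  FIRST[A]={c}
iter 2: (no change)
  FIRST[S]={c}  FIRST[A]={c}

FIRST(S) = ["c"]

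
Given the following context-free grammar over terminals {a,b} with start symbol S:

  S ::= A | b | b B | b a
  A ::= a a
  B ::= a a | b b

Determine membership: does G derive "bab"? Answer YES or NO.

Convert to CNF:
  S -> T0 T0 | T1 B | T1 T0 | b
  A -> T0 T0
  B -> T0 T0 | T1 T1
  T0 -> a
  T1 -> b

Fill CYK table bottom-up:
  cell(0,0) b: {S,T1}  orig:{S}
  cell(1,1) a: {T0}  orig:{}
  cell(2,2) b: {S,T1}  orig:{S}
  cell(0,1) ba: {S}
  cell(1,2) ab: ∅
  cell(0,2) bab: ∅

S ∉ T[0,2] ⇒ NO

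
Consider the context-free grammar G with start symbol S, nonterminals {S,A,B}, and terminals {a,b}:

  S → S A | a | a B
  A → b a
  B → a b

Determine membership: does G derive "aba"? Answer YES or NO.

Convert to CNF:
  S -> S A | T1 B | a
  A -> T0 T1
  B -> T1 T0
  T0 -> b
  T1 -> a

Fill CYK table bottom-up:
  cell(0,0) a: {S,T1}  orig:{S}
  cell(1,1) b: {T0}  orig:{}
  cell(2,2) a: {S,T1}  orig:{S}
  cell(0,1) ab: {B}
  cell(1,2) ba: {A}
  cell(0,2) aba: {S}

S ∈ T[0,2] ⇒ YES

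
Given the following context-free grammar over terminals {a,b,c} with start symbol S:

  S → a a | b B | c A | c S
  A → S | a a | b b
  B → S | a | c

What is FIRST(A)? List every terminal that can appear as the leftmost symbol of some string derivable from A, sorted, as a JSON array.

FIRST iteration:
round 1:
  A via A→a a: +{a}
  A via A→b b: +{b}
  B via B→a: +{a}
  B via B→c: +{c}
  S via S→a a: +{a}
  S via S→b B: +{b}
  S via S→c A: +{c}
  FIRST[S]={a,b,c}  FIRST[A]={a,b}  FIRST[B]={a,c}
round 2:
  A via A→S: +{c}
  B via B→S: +{b}
  FIRST[S]={a,b,c}  FIRST[A]={a,b,c}  FIRST[B]={a,b,c}
round 3: — fixpoint
  FIRST[S]={a,b,c}  FIRST[A]={a,b,c}  FIRST[B]={a,b,c}

FIRST(A) = ["a", "b", "c"]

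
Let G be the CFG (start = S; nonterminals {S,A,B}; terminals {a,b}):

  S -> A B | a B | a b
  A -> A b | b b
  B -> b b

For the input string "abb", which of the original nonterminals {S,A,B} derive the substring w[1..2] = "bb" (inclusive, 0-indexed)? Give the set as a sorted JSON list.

CNF form of G:
  S -> A B | T1 B | T1 T0
  A -> A T0 | T0 T0
  B -> T0 T0
  T0 -> b
  T1 -> a

CYK table (by increasing span), restricted to cells inside w[1..2]:
  cell(1,1) b: {T0}  orig:{}
  cell(2,2) b: {T0}  orig:{}
  cell(1,2) bb: {A,B}

Original NTs in T[1,2] deriving "bb": ["A", "B"]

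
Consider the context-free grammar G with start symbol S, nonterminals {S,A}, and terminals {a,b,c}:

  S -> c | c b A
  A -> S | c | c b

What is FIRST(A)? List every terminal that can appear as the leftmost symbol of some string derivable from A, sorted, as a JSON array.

FIRST iteration:
pass 1:
  A via A→c: +{c}
  S via S→c: +{c}
  FIRST[S]={c}  FIRST[A]={c}
pass 2: done
  FIRST[S]={c}  FIRST[A]={c}

FIRST(A) = ["c"]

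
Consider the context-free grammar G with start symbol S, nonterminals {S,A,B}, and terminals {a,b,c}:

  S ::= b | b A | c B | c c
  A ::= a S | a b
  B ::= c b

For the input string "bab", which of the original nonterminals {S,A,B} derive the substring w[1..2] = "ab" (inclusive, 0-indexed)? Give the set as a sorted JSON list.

CNF form of G:
  S -> T1 A | T2 B | T2 T2 | b
  A -> T0 S | T0 T1
  B -> T2 T1
  T0 -> a
  T1 -> b
  T2 -> c

Fill CYK table bottom-up (cells [i..j] with 1 ≤ i ≤ j ≤ 2 only):
  T[1,1] 'a' = {T0}  orig:{}
  T[2,2] 'b' = {S,T1}  orig:{S}
  T[1,2] 'ab' = {A}

Original NTs in T[1,2] deriving "ab": ["A"]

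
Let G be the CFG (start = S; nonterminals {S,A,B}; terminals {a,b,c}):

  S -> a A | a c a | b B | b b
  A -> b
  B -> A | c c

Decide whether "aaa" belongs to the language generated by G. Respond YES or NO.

CNF form of G:
  S -> T1 A | T1 X3 | T2 B | T2 T2
  A -> b
  B -> T0 T0 | b
  T0 -> c
  T1 -> a
  T2 -> b
  X3 -> T0 T1

Fill CYK table bottom-up:
  [0..0]={T1}  "a"  orig:{}
  [1..1]={T1}  "a"  orig:{}
  [2..2]={T1}  "a"  orig:{}
  [0..1]=∅  "aa"
  [1..2]=∅  "aa"
  [0..2]=∅  "aaa"

S ∉ T[0,2] ⇒ NO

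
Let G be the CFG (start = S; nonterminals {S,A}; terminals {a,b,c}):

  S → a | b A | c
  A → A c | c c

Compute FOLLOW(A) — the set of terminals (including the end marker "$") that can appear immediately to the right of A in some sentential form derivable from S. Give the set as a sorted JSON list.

FIRST iteration:
[1]
  A via A→c c: +{c}
  S via S→a: +{a}
  S via S→b A: +{b}
  S via S→c: +{c}
  FIRST(S)={a,b,c}  FIRST(A)={c}
[2] (stable)
  FIRST(S)={a,b,c}  FIRST(A)={c}

FOLLOW iteration:
seed FOLLOW(S) with $
pass 1:
  A→A c: FOLLOW(A) ⊇ FIRST(c) = {c}; new: +{c}
  S→b A: FOLLOW(A) ⊇ FOLLOW(S) ⊇ {$}; new: +{$}
  FOLLOW[S]={$}  FOLLOW[A]={$,c}
pass 2: — fixpoint
  FOLLOW[S]={$}  FOLLOW[A]={$,c}

FOLLOW(A) = ["$", "c"]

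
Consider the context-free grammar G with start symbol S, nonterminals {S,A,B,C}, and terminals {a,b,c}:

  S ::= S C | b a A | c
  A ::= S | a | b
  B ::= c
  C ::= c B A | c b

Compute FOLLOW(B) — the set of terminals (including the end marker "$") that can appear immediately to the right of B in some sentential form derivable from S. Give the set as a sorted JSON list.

Compute FIRST by fixpoint:
iter 1:
  A via A→a: +{a}
  A via A→b: +{b}
  B via B→c: +{c}
  C via C→c B A: +{c}
  S via S→b a A: +{b}
  S via S→c: +{c}
  FIRST[S]={b,c}  FIRST[A]={a,b}  FIRST[B]={c}  FIRST[C]={c}
iter 2:
  A via A→S: +{c}
  FIRST[S]={b,c}  FIRST[A]={a,b,c}  FIRST[B]={c}  FIRST[C]={c}
iter 3: done
  FIRST[S]={b,c}  FIRST[A]={a,b,c}  FIRST[B]={c}  FIRST[C]={c}

FOLLOW sets:
FOLLOW(S) := {$}
pass 1:
  C→c B A: FOLLOW(B) ⊇ FIRST(A) = {a,b,c}; new: +{a,b,c}
  S→S C: FOLLOW(S) ⊇ FIRST(C) = {c}; new: +{c}
  S→S C: FOLLOW(C) ⊇ FOLLOW(S) ⊇ {$,c}; new: +{$,c}
  S→b a A: FOLLOW(A) ⊇ FOLLOW(S) ⊇ {$,c}; new: +{$,c}
  FOLLOW[S]={$,c}  FOLLOW[A]={$,c}  FOLLOW[B]={a,b,c}  FOLLOW[C]={$,c}
pass 2: (stable)
  FOLLOW[S]={$,c}  FOLLOW[A]={$,c}  FOLLOW[B]={a,b,c}  FOLLOW[C]={$,c}

FOLLOW(B) = ["a", "b", "c"]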